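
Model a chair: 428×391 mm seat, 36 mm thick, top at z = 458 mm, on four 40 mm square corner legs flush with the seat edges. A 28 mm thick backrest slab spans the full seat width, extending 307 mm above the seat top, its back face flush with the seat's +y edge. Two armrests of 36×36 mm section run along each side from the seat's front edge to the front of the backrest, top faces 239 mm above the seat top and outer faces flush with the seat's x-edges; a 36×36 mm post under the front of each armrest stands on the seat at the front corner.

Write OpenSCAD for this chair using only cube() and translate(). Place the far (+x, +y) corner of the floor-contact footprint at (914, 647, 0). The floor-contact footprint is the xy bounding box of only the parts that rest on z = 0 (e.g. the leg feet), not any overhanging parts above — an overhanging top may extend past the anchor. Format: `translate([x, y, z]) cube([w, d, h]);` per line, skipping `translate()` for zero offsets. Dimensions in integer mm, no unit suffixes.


translate([486, 256, 422]) cube([428, 391, 36]);
translate([486, 256, 0]) cube([40, 40, 422]);
translate([874, 256, 0]) cube([40, 40, 422]);
translate([486, 607, 0]) cube([40, 40, 422]);
translate([874, 607, 0]) cube([40, 40, 422]);
translate([486, 619, 458]) cube([428, 28, 307]);
translate([486, 256, 661]) cube([36, 363, 36]);
translate([878, 256, 661]) cube([36, 363, 36]);
translate([486, 256, 458]) cube([36, 36, 203]);
translate([878, 256, 458]) cube([36, 36, 203]);


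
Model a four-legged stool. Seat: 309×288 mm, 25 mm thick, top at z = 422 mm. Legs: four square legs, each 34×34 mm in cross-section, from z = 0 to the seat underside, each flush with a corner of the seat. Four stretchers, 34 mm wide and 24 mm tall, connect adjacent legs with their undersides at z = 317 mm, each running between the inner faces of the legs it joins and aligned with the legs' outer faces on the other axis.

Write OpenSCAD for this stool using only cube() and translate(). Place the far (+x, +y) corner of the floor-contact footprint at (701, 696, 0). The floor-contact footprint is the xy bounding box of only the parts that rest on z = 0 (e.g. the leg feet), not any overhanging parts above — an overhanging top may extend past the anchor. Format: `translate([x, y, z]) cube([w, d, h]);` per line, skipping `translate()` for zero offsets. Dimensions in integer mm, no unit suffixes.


// leg_h = 422 - 25 = 397
// stretcher span = 309 - 2*34 = 241
translate([392, 408, 397]) cube([309, 288, 25]);
translate([392, 408, 0]) cube([34, 34, 397]);
translate([667, 408, 0]) cube([34, 34, 397]);
translate([392, 662, 0]) cube([34, 34, 397]);
translate([667, 662, 0]) cube([34, 34, 397]);
translate([426, 408, 317]) cube([241, 34, 24]);
translate([426, 662, 317]) cube([241, 34, 24]);
translate([392, 442, 317]) cube([34, 220, 24]);
translate([667, 442, 317]) cube([34, 220, 24]);


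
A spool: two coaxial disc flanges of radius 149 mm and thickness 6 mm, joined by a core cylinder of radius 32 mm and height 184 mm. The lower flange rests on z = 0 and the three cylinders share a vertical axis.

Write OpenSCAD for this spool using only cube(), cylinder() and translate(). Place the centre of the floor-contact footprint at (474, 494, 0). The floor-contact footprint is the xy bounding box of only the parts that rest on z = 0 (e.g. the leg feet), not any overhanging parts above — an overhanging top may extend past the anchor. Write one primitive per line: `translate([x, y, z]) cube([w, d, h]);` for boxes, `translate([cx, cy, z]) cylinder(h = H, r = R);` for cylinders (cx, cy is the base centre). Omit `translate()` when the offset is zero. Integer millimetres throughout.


translate([474, 494, 0]) cylinder(h = 6, r = 149);
translate([474, 494, 6]) cylinder(h = 184, r = 32);
translate([474, 494, 190]) cylinder(h = 6, r = 149);


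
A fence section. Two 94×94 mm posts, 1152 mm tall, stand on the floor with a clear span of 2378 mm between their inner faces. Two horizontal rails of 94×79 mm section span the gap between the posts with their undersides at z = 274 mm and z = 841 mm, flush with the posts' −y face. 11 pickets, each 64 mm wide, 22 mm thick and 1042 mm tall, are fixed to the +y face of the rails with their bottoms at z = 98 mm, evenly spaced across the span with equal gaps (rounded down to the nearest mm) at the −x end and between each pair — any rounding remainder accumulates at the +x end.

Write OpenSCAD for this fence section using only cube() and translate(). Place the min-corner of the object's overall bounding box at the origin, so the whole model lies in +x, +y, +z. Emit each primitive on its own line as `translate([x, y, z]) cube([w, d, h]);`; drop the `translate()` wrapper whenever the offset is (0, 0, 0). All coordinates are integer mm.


cube([94, 94, 1152]);
translate([2472, 0, 0]) cube([94, 94, 1152]);
translate([94, 0, 274]) cube([2378, 94, 79]);
translate([94, 0, 841]) cube([2378, 94, 79]);
translate([233, 94, 98]) cube([64, 22, 1042]);
translate([436, 94, 98]) cube([64, 22, 1042]);
translate([639, 94, 98]) cube([64, 22, 1042]);
translate([842, 94, 98]) cube([64, 22, 1042]);
translate([1045, 94, 98]) cube([64, 22, 1042]);
translate([1248, 94, 98]) cube([64, 22, 1042]);
translate([1451, 94, 98]) cube([64, 22, 1042]);
translate([1654, 94, 98]) cube([64, 22, 1042]);
translate([1857, 94, 98]) cube([64, 22, 1042]);
translate([2060, 94, 98]) cube([64, 22, 1042]);
translate([2263, 94, 98]) cube([64, 22, 1042]);


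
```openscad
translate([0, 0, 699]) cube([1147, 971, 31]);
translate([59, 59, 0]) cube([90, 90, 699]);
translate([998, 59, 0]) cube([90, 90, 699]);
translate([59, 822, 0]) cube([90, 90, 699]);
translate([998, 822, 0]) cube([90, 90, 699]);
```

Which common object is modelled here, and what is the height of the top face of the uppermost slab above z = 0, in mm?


A table. The table height is 730 mm.

A 1147×971×31 slab sits at z = 699 on four 90 mm square posts — a table. The top surface is at 699 + 31 = 730 mm.


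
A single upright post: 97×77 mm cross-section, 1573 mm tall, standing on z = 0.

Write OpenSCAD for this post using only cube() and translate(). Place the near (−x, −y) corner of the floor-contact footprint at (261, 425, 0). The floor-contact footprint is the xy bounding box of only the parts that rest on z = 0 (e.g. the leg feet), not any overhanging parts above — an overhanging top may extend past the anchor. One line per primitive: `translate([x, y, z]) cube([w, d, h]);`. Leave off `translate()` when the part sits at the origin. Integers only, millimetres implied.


translate([261, 425, 0]) cube([97, 77, 1573]);


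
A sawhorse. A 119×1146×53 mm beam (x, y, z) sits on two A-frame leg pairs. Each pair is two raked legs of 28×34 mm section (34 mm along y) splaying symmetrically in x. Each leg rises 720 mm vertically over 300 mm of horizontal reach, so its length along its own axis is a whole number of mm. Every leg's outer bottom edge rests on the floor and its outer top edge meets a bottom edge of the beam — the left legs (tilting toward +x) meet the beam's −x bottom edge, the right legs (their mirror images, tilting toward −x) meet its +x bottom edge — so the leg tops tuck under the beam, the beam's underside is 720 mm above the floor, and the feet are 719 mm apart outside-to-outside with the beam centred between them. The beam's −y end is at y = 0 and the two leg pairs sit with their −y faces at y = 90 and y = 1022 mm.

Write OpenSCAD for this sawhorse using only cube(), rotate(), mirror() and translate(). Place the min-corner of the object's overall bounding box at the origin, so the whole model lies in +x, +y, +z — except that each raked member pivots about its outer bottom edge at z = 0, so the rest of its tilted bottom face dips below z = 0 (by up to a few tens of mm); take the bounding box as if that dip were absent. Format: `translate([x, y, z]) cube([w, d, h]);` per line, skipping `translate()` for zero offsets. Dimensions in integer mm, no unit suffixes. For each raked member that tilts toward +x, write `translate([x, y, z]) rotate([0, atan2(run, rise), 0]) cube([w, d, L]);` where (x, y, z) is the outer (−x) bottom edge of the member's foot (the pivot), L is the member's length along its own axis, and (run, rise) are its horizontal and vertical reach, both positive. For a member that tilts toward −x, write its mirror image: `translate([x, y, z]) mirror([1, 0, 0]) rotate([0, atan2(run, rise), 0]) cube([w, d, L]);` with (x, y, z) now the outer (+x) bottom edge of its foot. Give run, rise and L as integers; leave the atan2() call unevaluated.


// leg length = √(300² + 720²) = 780
// right-leg outer foot x = 2·300 + 119 = 719
// beam min-corner = (300, 0, 720)
translate([300, 0, 720]) cube([119, 1146, 53]);
translate([0, 90, 0]) rotate([0, atan2(300, 720), 0]) cube([28, 34, 780]);
translate([719, 90, 0]) mirror([1, 0, 0]) rotate([0, atan2(300, 720), 0]) cube([28, 34, 780]);
translate([0, 1022, 0]) rotate([0, atan2(300, 720), 0]) cube([28, 34, 780]);
translate([719, 1022, 0]) mirror([1, 0, 0]) rotate([0, atan2(300, 720), 0]) cube([28, 34, 780]);


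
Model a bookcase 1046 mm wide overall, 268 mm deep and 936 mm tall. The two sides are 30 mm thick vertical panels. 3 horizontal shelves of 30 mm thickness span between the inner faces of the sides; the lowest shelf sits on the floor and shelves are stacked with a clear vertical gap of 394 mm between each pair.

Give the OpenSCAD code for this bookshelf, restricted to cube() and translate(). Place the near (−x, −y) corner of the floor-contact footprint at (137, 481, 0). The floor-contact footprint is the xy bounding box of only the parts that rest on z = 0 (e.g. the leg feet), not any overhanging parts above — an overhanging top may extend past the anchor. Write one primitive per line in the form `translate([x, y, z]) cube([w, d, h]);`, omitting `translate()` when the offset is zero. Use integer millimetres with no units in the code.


translate([137, 481, 0]) cube([30, 268, 936]);
translate([1153, 481, 0]) cube([30, 268, 936]);
translate([167, 481, 0]) cube([986, 268, 30]);
translate([167, 481, 424]) cube([986, 268, 30]);
translate([167, 481, 848]) cube([986, 268, 30]);


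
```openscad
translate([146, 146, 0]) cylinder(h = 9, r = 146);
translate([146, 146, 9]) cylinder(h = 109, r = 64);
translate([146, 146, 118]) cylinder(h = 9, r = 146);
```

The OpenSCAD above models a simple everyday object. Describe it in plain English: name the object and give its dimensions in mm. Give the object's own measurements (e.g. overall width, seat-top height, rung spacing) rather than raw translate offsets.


A spool: two coaxial disc flanges of radius 146 mm and thickness 9 mm, joined by a core cylinder of radius 64 mm and height 109 mm. The lower flange rests on z = 0 and the three cylinders share a vertical axis.


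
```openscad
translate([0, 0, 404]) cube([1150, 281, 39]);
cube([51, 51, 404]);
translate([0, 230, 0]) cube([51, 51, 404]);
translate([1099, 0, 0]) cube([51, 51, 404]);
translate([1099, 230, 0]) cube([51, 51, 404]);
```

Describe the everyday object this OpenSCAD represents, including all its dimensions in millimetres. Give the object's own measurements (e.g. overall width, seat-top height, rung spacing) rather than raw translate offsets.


A long wooden bench with a 1150 mm (x) × 281 mm (y) seat, 39 mm thick, its top surface 443 mm above the floor. Four 51 mm square legs at the seat corners, flush with the edges, run from z = 0 to the seat underside.


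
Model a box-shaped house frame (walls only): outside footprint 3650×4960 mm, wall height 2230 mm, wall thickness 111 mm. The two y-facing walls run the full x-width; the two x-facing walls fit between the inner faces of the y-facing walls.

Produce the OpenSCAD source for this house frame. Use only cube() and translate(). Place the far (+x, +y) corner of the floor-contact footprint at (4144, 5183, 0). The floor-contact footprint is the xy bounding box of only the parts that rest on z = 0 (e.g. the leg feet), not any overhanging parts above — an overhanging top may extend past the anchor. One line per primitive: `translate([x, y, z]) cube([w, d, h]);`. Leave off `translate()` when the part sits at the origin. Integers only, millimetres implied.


translate([494, 223, 0]) cube([3650, 111, 2230]);
translate([494, 5072, 0]) cube([3650, 111, 2230]);
translate([494, 334, 0]) cube([111, 4738, 2230]);
translate([4033, 334, 0]) cube([111, 4738, 2230]);


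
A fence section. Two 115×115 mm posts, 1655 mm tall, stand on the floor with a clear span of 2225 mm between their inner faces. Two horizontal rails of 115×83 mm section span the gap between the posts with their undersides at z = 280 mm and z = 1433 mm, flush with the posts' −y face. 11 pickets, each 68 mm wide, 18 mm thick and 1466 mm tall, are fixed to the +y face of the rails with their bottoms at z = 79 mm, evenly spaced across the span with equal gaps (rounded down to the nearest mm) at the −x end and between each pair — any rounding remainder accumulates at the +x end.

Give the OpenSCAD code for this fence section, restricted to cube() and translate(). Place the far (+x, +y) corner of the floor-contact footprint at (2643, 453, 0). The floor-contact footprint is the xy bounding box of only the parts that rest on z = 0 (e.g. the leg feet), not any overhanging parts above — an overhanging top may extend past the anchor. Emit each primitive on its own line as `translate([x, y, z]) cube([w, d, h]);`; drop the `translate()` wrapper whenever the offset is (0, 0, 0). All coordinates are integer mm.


translate([188, 338, 0]) cube([115, 115, 1655]);
translate([2528, 338, 0]) cube([115, 115, 1655]);
translate([303, 338, 280]) cube([2225, 115, 83]);
translate([303, 338, 1433]) cube([2225, 115, 83]);
translate([426, 453, 79]) cube([68, 18, 1466]);
translate([617, 453, 79]) cube([68, 18, 1466]);
translate([808, 453, 79]) cube([68, 18, 1466]);
translate([999, 453, 79]) cube([68, 18, 1466]);
translate([1190, 453, 79]) cube([68, 18, 1466]);
translate([1381, 453, 79]) cube([68, 18, 1466]);
translate([1572, 453, 79]) cube([68, 18, 1466]);
translate([1763, 453, 79]) cube([68, 18, 1466]);
translate([1954, 453, 79]) cube([68, 18, 1466]);
translate([2145, 453, 79]) cube([68, 18, 1466]);
translate([2336, 453, 79]) cube([68, 18, 1466]);


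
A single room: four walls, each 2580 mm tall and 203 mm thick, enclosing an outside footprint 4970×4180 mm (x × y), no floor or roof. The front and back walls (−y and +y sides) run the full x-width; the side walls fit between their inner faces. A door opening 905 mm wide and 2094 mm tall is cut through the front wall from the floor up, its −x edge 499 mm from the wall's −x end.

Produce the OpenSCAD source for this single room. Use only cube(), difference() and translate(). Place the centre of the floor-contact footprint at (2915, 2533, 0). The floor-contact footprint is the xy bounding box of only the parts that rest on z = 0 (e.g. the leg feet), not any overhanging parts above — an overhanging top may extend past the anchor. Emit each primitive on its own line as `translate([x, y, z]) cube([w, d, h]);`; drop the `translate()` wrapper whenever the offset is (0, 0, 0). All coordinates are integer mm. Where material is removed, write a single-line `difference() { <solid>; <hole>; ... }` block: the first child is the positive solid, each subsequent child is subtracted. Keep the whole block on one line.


difference() { translate([430, 443, 0]) cube([4970, 203, 2580]); translate([929, 443, 0]) cube([905, 203, 2094]); }
translate([430, 4420, 0]) cube([4970, 203, 2580]);
translate([430, 646, 0]) cube([203, 3774, 2580]);
translate([5197, 646, 0]) cube([203, 3774, 2580]);


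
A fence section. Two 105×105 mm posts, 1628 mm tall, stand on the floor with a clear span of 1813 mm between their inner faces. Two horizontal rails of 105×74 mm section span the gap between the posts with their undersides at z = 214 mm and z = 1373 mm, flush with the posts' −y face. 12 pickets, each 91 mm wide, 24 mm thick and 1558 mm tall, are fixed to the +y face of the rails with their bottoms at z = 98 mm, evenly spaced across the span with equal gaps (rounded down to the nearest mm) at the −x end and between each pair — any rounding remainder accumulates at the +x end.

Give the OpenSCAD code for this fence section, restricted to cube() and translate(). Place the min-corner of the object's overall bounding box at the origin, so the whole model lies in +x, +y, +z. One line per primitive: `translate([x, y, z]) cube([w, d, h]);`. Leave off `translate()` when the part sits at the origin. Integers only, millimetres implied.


cube([105, 105, 1628]);
translate([1918, 0, 0]) cube([105, 105, 1628]);
translate([105, 0, 214]) cube([1813, 105, 74]);
translate([105, 0, 1373]) cube([1813, 105, 74]);
translate([160, 105, 98]) cube([91, 24, 1558]);
translate([306, 105, 98]) cube([91, 24, 1558]);
translate([452, 105, 98]) cube([91, 24, 1558]);
translate([598, 105, 98]) cube([91, 24, 1558]);
translate([744, 105, 98]) cube([91, 24, 1558]);
translate([890, 105, 98]) cube([91, 24, 1558]);
translate([1036, 105, 98]) cube([91, 24, 1558]);
translate([1182, 105, 98]) cube([91, 24, 1558]);
translate([1328, 105, 98]) cube([91, 24, 1558]);
translate([1474, 105, 98]) cube([91, 24, 1558]);
translate([1620, 105, 98]) cube([91, 24, 1558]);
translate([1766, 105, 98]) cube([91, 24, 1558]);


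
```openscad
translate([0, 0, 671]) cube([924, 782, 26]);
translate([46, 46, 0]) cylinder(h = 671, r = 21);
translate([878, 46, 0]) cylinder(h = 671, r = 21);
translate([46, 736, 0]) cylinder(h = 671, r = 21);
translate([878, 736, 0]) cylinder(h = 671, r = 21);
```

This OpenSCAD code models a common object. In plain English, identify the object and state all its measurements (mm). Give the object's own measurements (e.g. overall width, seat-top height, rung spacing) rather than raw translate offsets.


A rectangular dining table. The top is 924×782×26 mm with its upper surface at z = 697 mm. It stands on four round legs of 42 mm diameter, each leg's bounding box inset 25 mm from the nearest pair of top edges, running from the floor to the underside of the top.


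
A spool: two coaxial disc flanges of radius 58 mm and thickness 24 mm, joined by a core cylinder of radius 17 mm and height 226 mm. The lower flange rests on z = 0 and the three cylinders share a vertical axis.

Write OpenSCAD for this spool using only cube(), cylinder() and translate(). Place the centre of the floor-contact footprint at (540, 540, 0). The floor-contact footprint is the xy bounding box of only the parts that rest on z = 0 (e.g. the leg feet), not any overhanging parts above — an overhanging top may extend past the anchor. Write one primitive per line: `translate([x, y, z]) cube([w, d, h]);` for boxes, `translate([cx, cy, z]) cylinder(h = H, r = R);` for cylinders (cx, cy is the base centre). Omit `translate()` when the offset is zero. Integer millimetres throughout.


translate([540, 540, 0]) cylinder(h = 24, r = 58);
translate([540, 540, 24]) cylinder(h = 226, r = 17);
translate([540, 540, 250]) cylinder(h = 24, r = 58);


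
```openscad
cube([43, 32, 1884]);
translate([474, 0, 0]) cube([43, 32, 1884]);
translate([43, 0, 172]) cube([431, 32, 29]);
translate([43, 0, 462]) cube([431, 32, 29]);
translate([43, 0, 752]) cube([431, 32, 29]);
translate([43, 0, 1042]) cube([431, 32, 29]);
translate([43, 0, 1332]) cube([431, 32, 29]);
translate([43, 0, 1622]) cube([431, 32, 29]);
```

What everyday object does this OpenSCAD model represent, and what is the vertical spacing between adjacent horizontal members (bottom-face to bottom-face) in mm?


A ladder. The rung spacing is 290 mm.

Two tall 43×32 posts with 6 short bars between them — a ladder. Adjacent rungs sit at z = 172 and z = 462, so the spacing is 462 − 172 = 290 mm.


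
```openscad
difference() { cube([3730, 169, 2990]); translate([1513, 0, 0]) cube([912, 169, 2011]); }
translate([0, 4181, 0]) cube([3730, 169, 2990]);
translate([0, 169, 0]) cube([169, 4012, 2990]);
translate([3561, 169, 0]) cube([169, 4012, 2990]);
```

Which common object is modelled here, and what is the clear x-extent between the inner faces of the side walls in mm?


A single room. The interior width is 3392 mm.

Four walls enclosing a rectangle with a door in the front wall — a room. Outside width 3730 minus two 169 mm walls gives 3392 mm.


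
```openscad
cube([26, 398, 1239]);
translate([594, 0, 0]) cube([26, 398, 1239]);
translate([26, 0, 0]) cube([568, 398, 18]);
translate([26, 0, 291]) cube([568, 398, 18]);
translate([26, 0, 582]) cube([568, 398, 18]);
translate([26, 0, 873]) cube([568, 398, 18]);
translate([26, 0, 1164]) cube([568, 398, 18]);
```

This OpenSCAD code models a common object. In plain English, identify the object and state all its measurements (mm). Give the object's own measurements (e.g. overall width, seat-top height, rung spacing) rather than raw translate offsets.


An open bookshelf. Two side panels, each 26 mm thick, 398 mm deep and 1239 mm tall, stand 620 mm apart (outside-to-outside). Between them sit 5 shelves, each 18 mm thick and 398 mm deep, spanning the full gap between the sides. The bottom shelf rests on the floor (its underside at z = 0) and the clear gap between one shelf's top and the next shelf's underside is 273 mm.


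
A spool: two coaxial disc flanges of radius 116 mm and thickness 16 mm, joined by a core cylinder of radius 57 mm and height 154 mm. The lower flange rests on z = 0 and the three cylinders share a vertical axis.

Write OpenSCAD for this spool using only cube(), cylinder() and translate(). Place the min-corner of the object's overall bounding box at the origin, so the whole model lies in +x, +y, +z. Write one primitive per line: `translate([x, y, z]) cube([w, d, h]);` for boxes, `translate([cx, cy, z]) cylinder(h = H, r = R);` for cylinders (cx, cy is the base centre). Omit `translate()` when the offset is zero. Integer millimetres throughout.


translate([116, 116, 0]) cylinder(h = 16, r = 116);
translate([116, 116, 16]) cylinder(h = 154, r = 57);
translate([116, 116, 170]) cylinder(h = 16, r = 116);


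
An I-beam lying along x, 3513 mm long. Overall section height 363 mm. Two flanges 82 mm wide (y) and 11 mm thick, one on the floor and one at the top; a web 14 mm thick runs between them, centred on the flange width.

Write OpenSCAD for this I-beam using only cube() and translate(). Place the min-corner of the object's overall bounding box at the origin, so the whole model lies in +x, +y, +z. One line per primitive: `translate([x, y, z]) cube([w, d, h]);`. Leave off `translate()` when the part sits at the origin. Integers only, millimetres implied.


cube([3513, 82, 11]);
translate([0, 34, 11]) cube([3513, 14, 341]);
translate([0, 0, 352]) cube([3513, 82, 11]);


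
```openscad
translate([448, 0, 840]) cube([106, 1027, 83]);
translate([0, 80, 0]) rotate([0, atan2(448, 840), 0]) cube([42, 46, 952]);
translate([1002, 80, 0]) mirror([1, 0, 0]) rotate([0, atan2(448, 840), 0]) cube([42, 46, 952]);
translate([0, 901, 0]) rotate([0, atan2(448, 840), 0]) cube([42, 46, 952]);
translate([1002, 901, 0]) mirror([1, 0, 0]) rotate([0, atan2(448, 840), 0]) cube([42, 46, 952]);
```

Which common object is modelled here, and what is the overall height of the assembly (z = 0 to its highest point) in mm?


A sawhorse. The overall height is 923 mm.

A beam across two mirrored pairs of raked legs — a sawhorse. The beam's underside is at z = 840 (matching the legs' vertical rise in atan2(448, 840)) and the beam is 83 mm tall, so its top is at 840 + 83 = 923 mm. The raked legs top out at the beam's underside, so that is the highest point.


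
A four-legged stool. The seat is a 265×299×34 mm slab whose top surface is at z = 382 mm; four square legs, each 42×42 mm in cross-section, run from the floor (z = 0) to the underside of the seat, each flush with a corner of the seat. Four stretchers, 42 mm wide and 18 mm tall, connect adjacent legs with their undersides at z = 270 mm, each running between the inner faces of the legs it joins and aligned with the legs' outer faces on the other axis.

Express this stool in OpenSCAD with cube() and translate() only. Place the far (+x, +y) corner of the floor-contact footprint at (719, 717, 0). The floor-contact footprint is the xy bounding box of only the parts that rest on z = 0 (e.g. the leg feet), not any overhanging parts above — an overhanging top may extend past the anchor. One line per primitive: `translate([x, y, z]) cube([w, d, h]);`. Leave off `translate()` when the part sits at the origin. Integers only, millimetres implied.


translate([454, 418, 348]) cube([265, 299, 34]);
translate([454, 418, 0]) cube([42, 42, 348]);
translate([677, 418, 0]) cube([42, 42, 348]);
translate([454, 675, 0]) cube([42, 42, 348]);
translate([677, 675, 0]) cube([42, 42, 348]);
translate([496, 418, 270]) cube([181, 42, 18]);
translate([496, 675, 270]) cube([181, 42, 18]);
translate([454, 460, 270]) cube([42, 215, 18]);
translate([677, 460, 270]) cube([42, 215, 18]);


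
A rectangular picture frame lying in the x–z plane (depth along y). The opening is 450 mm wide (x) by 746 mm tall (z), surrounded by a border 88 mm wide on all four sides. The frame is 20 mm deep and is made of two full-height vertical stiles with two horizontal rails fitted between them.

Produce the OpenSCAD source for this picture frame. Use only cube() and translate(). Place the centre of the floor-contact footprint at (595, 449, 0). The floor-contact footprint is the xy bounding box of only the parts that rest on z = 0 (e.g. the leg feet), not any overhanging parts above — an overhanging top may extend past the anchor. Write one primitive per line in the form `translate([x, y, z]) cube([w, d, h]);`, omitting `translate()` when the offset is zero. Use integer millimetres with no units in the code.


translate([282, 439, 0]) cube([88, 20, 922]);
translate([820, 439, 0]) cube([88, 20, 922]);
translate([370, 439, 0]) cube([450, 20, 88]);
translate([370, 439, 834]) cube([450, 20, 88]);


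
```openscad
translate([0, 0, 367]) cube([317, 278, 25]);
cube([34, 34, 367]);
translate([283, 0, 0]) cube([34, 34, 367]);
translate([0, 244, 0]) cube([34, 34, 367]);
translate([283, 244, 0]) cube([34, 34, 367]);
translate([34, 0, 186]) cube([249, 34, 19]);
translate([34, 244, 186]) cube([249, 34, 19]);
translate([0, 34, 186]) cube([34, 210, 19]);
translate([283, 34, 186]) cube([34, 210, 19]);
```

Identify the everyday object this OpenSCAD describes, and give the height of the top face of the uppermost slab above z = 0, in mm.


A stool. The seat height is 392 mm.

A 317×278×25 slab at z = 367 on four corner posts — a stool. The seat top is 367 + 25 = 392 mm.


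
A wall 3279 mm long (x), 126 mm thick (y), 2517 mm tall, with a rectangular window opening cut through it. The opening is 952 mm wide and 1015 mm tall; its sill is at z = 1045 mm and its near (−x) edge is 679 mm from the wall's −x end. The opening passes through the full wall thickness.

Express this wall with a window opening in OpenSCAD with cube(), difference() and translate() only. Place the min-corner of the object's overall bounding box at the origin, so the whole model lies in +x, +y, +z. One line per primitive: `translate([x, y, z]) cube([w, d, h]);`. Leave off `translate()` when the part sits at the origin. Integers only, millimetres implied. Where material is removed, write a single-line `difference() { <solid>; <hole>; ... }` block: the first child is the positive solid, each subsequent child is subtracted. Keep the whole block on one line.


difference() { cube([3279, 126, 2517]); translate([679, 0, 1045]) cube([952, 126, 1015]); }


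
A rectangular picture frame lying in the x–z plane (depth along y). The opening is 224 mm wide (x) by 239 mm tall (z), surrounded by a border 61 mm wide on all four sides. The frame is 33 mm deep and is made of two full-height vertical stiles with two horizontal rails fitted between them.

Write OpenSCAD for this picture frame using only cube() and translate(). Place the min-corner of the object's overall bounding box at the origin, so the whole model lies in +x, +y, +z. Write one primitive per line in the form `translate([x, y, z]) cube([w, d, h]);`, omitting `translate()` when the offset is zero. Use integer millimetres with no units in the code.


cube([61, 33, 361]);
translate([285, 0, 0]) cube([61, 33, 361]);
translate([61, 0, 0]) cube([224, 33, 61]);
translate([61, 0, 300]) cube([224, 33, 61]);


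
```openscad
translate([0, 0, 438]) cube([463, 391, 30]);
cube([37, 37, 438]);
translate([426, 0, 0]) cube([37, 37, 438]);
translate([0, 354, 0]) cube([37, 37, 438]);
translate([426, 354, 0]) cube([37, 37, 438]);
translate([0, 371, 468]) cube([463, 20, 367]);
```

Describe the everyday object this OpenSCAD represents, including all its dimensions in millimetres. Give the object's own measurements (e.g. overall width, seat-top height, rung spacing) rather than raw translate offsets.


A chair. The seat is a 463×391×30 mm slab with its top at z = 468 mm, on four 37×37 mm corner legs (flush with the seat edges, standing on z = 0). A flat backrest 20 mm thick, 367 mm tall, spans the full seat width and rises from the seat top along its +y edge, rear face flush with the rear of the seat.


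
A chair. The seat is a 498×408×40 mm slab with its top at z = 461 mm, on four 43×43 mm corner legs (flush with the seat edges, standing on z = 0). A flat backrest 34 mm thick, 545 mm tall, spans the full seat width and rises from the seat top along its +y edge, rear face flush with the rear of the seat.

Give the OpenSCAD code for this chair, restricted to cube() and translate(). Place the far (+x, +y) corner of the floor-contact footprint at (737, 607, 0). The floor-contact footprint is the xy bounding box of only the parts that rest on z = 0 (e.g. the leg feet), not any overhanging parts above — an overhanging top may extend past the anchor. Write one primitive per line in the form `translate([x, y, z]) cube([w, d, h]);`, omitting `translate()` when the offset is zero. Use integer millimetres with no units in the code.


translate([239, 199, 421]) cube([498, 408, 40]);
translate([239, 199, 0]) cube([43, 43, 421]);
translate([694, 199, 0]) cube([43, 43, 421]);
translate([239, 564, 0]) cube([43, 43, 421]);
translate([694, 564, 0]) cube([43, 43, 421]);
translate([239, 573, 461]) cube([498, 34, 545]);


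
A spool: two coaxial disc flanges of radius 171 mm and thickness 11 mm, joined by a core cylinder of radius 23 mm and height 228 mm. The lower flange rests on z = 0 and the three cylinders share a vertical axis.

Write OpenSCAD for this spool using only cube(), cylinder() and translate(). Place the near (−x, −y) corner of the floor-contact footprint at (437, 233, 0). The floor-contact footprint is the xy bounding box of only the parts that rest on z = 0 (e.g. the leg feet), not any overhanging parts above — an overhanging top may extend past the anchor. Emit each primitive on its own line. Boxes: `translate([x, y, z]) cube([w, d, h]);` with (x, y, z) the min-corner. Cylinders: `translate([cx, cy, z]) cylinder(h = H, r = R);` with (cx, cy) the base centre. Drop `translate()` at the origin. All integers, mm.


translate([608, 404, 0]) cylinder(h = 11, r = 171);
translate([608, 404, 11]) cylinder(h = 228, r = 23);
translate([608, 404, 239]) cylinder(h = 11, r = 171);


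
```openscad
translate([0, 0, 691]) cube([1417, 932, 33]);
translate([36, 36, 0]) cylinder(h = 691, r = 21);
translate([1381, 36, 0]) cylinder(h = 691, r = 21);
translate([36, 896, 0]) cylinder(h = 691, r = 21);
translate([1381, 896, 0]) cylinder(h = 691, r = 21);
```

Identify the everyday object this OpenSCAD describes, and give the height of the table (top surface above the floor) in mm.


A table. The table height is 724 mm.

A 1417×932×33 slab sits at z = 691 on four Ø42 mm round legs — a table. The top surface is at 691 + 33 = 724 mm.


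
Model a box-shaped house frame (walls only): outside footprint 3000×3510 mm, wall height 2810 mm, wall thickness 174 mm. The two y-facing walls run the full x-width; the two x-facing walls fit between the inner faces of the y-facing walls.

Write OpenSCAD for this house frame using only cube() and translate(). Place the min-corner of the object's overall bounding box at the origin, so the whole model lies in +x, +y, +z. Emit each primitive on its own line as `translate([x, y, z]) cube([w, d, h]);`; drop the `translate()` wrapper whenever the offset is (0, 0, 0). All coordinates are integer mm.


cube([3000, 174, 2810]);
translate([0, 3336, 0]) cube([3000, 174, 2810]);
translate([0, 174, 0]) cube([174, 3162, 2810]);
translate([2826, 174, 0]) cube([174, 3162, 2810]);


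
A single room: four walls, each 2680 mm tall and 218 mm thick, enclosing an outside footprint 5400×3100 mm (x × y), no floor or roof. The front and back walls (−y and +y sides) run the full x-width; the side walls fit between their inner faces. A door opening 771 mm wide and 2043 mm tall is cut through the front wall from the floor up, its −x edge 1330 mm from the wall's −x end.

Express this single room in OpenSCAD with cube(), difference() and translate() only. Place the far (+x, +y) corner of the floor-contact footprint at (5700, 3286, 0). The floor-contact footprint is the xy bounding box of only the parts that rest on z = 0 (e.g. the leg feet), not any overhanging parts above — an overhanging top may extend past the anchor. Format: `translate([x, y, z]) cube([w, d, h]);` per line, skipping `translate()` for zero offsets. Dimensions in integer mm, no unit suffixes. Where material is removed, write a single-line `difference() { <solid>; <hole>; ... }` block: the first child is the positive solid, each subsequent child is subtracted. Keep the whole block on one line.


difference() { translate([300, 186, 0]) cube([5400, 218, 2680]); translate([1630, 186, 0]) cube([771, 218, 2043]); }
translate([300, 3068, 0]) cube([5400, 218, 2680]);
translate([300, 404, 0]) cube([218, 2664, 2680]);
translate([5482, 404, 0]) cube([218, 2664, 2680]);


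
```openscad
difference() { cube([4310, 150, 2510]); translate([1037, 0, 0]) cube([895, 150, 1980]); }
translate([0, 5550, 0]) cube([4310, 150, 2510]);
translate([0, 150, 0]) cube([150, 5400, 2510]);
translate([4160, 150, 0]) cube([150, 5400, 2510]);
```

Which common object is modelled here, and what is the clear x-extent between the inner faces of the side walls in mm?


A single room. The interior width is 4010 mm.

Four walls enclosing a rectangle with a door in the front wall — a room. Outside width 4310 minus two 150 mm walls gives 4010 mm.


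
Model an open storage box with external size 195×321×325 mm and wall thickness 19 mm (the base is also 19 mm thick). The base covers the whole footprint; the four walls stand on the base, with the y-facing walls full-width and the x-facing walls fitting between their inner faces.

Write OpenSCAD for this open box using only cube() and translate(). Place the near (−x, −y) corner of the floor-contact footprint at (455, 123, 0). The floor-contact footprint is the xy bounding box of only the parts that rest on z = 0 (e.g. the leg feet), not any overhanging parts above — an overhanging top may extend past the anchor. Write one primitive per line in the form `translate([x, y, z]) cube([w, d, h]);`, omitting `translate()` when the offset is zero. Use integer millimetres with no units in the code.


translate([455, 123, 0]) cube([195, 321, 19]);
translate([455, 123, 19]) cube([195, 19, 306]);
translate([455, 425, 19]) cube([195, 19, 306]);
translate([455, 142, 19]) cube([19, 283, 306]);
translate([631, 142, 19]) cube([19, 283, 306]);


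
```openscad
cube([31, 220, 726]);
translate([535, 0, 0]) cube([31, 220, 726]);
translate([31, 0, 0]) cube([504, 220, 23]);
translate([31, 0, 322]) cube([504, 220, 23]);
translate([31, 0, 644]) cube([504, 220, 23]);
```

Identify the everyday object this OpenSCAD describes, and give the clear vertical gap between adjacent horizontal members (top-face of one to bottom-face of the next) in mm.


A bookshelf. The clear shelf gap is 299 mm.

Two tall side panels with 3 horizontal boards between them — a bookshelf. The first two shelf undersides are at z = 0 and z = 322; with shelf thickness 23, the clear gap is 322 − 0 − 23 = 299 mm.


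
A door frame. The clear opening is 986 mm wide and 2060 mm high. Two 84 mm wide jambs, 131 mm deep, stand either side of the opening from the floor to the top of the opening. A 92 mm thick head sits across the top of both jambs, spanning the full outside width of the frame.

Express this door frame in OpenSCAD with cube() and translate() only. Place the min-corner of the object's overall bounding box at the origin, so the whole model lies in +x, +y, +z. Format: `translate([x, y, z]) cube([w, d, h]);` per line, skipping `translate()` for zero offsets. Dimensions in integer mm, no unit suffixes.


cube([84, 131, 2060]);
translate([1070, 0, 0]) cube([84, 131, 2060]);
translate([0, 0, 2060]) cube([1154, 131, 92]);


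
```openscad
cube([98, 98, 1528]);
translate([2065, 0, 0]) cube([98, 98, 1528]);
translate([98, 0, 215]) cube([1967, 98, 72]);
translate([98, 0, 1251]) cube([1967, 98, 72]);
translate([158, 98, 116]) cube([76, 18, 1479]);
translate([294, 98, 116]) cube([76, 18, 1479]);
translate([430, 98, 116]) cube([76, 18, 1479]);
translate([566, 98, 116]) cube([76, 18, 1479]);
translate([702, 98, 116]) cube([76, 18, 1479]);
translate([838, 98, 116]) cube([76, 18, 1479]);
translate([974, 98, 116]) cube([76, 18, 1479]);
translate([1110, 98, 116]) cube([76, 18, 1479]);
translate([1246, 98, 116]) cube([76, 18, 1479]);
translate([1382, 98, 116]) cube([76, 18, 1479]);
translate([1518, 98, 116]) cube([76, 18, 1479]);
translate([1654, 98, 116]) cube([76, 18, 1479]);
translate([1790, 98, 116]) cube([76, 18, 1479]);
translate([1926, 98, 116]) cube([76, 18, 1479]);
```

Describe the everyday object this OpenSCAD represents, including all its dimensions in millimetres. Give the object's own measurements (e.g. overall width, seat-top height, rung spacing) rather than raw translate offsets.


A fence section. Two 98×98 mm posts, 1528 mm tall, stand on the floor with a clear span of 1967 mm between their inner faces. Two horizontal rails of 98×72 mm section span the gap between the posts with their undersides at z = 215 mm and z = 1251 mm, flush with the posts' −y face. 14 pickets, each 76 mm wide, 18 mm thick and 1479 mm tall, are fixed to the +y face of the rails with their bottoms at z = 116 mm, spaced across the span with a 60 mm gap after the −x post and between neighbouring pickets, with 63 mm left before the +x post.


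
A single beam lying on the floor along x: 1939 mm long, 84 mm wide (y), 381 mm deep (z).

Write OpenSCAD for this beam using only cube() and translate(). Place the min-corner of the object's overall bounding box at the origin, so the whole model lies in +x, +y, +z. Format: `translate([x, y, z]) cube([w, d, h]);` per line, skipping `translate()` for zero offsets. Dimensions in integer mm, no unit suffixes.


cube([1939, 84, 381]);


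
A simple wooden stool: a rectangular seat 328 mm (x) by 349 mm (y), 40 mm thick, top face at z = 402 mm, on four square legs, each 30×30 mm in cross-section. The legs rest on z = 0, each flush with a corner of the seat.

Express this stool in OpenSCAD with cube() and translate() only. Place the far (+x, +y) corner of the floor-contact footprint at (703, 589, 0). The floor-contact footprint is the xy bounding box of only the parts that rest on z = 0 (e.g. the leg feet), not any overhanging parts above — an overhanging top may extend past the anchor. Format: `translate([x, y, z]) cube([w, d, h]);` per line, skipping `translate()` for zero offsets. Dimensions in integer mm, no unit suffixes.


// leg_h = 402 - 40 = 362
translate([375, 240, 362]) cube([328, 349, 40]);
translate([375, 240, 0]) cube([30, 30, 362]);
translate([673, 240, 0]) cube([30, 30, 362]);
translate([375, 559, 0]) cube([30, 30, 362]);
translate([673, 559, 0]) cube([30, 30, 362]);


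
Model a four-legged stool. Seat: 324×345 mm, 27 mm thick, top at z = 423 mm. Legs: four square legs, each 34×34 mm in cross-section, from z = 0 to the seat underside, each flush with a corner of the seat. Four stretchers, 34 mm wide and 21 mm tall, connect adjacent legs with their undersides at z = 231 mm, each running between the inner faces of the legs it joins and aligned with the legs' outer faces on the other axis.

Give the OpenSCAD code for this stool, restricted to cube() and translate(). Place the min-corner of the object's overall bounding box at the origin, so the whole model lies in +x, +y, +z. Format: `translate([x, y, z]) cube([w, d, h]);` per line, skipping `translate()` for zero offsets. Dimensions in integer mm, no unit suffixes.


// leg_h = 423 - 27 = 396
// stretcher span = 324 - 2*34 = 256
translate([0, 0, 396]) cube([324, 345, 27]);
cube([34, 34, 396]);
translate([290, 0, 0]) cube([34, 34, 396]);
translate([0, 311, 0]) cube([34, 34, 396]);
translate([290, 311, 0]) cube([34, 34, 396]);
translate([34, 0, 231]) cube([256, 34, 21]);
translate([34, 311, 231]) cube([256, 34, 21]);
translate([0, 34, 231]) cube([34, 277, 21]);
translate([290, 34, 231]) cube([34, 277, 21]);
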